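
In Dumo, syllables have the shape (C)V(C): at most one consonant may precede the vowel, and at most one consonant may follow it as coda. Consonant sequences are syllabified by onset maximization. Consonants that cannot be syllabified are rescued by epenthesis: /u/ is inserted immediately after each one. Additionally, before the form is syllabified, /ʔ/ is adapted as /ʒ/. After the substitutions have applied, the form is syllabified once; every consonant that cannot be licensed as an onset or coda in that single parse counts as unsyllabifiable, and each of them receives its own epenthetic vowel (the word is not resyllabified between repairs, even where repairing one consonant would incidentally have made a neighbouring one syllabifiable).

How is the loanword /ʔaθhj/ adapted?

ʒaθhuju

Substitution: /ʔ/ → /ʒ/, giving /ʒaθhj/.
The consonants /h/, /j/ cannot be parsed into a legal (C)V(C) syllable (at most one coda consonant is licensed; onsets are limited to one consonant).
Epenthesis after each stranded consonant: /h/ → /hu/, /j/ → /ju/.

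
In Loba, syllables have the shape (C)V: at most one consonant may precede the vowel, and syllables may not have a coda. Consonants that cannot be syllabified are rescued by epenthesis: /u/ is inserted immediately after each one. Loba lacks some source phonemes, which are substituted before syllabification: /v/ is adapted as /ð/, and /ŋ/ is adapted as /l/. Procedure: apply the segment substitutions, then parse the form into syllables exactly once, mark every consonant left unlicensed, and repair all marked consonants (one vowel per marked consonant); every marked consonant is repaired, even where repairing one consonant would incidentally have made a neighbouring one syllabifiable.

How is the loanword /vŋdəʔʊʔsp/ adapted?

ðuludəʔʊʔusupu

Substitution: /v/ → /ð/, /ŋ/ → /l/, giving /ðldəʔʊʔsp/.
The consonants /ð/, /l/, /ʔ/, /s/, /p/ cannot be parsed into a legal (C)V syllable (no codas are permitted; onsets are limited to one consonant).
Epenthesis after each stranded consonant: /ð/ → /ðu/, /l/ → /lu/, /ʔ/ → /ʔu/, /s/ → /su/, /p/ → /pu/.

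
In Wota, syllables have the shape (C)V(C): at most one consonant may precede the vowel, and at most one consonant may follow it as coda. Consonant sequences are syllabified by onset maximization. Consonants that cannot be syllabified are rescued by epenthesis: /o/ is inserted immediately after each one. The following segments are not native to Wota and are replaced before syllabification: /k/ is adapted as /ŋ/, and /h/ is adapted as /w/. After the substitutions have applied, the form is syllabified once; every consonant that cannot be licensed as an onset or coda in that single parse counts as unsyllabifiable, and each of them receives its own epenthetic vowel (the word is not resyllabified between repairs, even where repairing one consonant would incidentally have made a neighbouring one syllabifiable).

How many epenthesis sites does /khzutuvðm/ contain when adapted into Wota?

After substitution the input is /ŋwzutuvðm/.
The unsyllabifiable consonants are /ŋ/, /w/, /ð/, /m/; each receives one epenthetic vowel.

4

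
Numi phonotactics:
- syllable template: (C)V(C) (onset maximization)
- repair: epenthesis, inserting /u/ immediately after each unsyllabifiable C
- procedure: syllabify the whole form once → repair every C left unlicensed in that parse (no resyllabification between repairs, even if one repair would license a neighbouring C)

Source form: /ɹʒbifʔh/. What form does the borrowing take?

ɹuʒubifʔuhu

Syllabifying with onset maximization leaves /ɹ/, /ʒ/, /ʔ/, /h/ stranded (at most one coda consonant is licensed; onsets are limited to one consonant).
Inserting the epenthetic vowel yields /ɹ/ → /ɹu/, /ʒ/ → /ʒu/, /ʔ/ → /ʔu/, /h/ → /hu/.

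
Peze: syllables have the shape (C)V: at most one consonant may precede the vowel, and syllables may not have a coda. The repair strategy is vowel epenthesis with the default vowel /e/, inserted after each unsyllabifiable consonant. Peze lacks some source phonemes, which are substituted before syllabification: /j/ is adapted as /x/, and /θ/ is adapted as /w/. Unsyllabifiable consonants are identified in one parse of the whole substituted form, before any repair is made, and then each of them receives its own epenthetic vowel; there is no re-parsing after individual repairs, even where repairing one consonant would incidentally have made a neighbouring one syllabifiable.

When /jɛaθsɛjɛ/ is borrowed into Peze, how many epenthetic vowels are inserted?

After substitution the input is /xɛawsɛxɛ/.
The unsyllabifiable consonants are /w/; each receives one epenthetic vowel.

1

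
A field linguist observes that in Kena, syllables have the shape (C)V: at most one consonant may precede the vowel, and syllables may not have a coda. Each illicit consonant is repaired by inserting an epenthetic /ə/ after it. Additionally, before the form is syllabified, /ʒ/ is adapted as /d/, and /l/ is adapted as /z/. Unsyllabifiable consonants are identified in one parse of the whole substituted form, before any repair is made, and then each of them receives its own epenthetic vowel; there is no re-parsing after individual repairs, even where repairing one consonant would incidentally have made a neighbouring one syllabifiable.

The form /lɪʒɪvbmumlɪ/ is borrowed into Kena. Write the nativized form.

zɪdɪvəbəmuməzɪ

Substitution: /l/ → /z/, /ʒ/ → /d/, giving /zɪdɪvbmumzɪ/.
Syllabifying with onset maximization leaves /v/, /b/, /m/ stranded (no codas are permitted; onsets are limited to one consonant).
Each unlicensed consonant becomes the onset of a new syllable: /v/ → /və/, /b/ → /bə/, /m/ → /mə/.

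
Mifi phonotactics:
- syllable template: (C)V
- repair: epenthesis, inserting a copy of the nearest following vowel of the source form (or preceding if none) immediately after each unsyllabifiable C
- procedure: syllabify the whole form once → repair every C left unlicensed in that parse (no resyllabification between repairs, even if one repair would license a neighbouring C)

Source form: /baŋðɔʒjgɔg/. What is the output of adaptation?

baŋɔðɔʒɔjɔgɔgɔ

Syllabifying with onset maximization leaves /ŋ/, /ʒ/, /j/, /g/ stranded (no codas are permitted; onsets are limited to one consonant).
Each unlicensed consonant becomes the onset of a new syllable: /ŋ/ → /ŋɔ/, /ʒ/ → /ʒɔ/, /j/ → /jɔ/, /g/ → /gɔ/.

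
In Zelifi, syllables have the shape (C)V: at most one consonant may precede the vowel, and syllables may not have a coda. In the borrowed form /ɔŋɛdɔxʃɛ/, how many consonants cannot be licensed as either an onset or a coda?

1

The consonants /x/ cannot be parsed into a legal (C)V syllable (no codas are permitted; onsets are limited to one consonant).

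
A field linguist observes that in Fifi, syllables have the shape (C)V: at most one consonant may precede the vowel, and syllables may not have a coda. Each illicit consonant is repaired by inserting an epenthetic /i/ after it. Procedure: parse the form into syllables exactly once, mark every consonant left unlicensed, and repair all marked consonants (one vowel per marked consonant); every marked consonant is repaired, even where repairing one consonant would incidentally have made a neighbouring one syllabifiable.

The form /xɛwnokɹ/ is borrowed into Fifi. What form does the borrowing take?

Under (C)V, the unsyllabifiable consonants are /w/, /k/, /ɹ/ (no codas are permitted; onsets are limited to one consonant).
Inserting the epenthetic vowel yields /w/ → /wi/, /k/ → /ki/, /ɹ/ → /ɹi/.

xɛwinokiɹi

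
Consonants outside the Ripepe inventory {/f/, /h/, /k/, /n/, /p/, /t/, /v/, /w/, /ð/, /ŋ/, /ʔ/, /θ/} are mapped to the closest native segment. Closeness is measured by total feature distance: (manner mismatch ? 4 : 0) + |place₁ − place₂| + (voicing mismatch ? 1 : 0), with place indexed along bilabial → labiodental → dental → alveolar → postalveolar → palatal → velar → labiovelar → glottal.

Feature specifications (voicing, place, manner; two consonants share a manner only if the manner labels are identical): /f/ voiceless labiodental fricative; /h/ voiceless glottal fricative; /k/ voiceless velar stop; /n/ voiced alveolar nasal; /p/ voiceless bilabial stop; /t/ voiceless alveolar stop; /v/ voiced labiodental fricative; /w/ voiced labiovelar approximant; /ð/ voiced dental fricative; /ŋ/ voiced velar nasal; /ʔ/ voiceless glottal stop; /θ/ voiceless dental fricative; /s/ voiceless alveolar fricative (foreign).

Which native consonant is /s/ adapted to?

/θ/ is closest: same manner (fricative), place distance 1 (alveolar→dental), same voicing; total 1. Next closest is /f/ at distance 2.

θ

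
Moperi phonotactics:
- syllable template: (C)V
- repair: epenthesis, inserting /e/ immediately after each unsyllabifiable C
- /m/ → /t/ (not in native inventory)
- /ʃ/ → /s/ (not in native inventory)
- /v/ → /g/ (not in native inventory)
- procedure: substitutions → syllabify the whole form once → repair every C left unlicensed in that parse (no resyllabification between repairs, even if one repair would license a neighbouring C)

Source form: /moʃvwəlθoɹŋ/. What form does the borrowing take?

tosegewəleθoɹeŋe

Substitution: /m/ → /t/, /ʃ/ → /s/, /v/ → /g/, giving /tosgwəlθoɹŋ/.
Under (C)V, the unsyllabifiable consonants are /s/, /g/, /l/, /ɹ/, /ŋ/ (no codas are permitted; onsets are limited to one consonant).
Epenthesis after each stranded consonant: /s/ → /se/, /g/ → /ge/, /l/ → /le/, /ɹ/ → /ɹe/, /ŋ/ → /ŋe/.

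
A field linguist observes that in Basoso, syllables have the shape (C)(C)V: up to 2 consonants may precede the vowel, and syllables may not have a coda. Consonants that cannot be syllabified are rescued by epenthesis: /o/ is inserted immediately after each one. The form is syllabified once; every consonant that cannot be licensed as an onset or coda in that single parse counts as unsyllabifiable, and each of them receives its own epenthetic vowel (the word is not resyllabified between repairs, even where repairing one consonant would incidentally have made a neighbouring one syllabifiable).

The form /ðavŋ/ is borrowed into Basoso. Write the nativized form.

The consonants /v/, /ŋ/ cannot be parsed into a legal (C)(C)V syllable (no codas are permitted; onsets may contain at most 2 consonants).
Epenthesis after each stranded consonant: /v/ → /vo/, /ŋ/ → /ŋo/.

ðavoŋo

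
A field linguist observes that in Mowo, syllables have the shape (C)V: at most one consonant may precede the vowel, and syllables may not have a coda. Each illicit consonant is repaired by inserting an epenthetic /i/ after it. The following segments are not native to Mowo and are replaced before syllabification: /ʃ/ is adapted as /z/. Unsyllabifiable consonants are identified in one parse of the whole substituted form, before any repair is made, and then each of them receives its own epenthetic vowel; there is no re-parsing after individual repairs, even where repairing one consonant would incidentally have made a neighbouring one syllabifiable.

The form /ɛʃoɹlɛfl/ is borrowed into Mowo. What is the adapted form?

Substitution: /ʃ/ → /z/, giving /ɛzoɹlɛfl/.
The consonants /ɹ/, /f/, /l/ cannot be parsed into a legal (C)V syllable (no codas are permitted; onsets are limited to one consonant).
Each unlicensed consonant becomes the onset of a new syllable: /ɹ/ → /ɹi/, /f/ → /fi/, /l/ → /li/.

ɛzoɹilɛfili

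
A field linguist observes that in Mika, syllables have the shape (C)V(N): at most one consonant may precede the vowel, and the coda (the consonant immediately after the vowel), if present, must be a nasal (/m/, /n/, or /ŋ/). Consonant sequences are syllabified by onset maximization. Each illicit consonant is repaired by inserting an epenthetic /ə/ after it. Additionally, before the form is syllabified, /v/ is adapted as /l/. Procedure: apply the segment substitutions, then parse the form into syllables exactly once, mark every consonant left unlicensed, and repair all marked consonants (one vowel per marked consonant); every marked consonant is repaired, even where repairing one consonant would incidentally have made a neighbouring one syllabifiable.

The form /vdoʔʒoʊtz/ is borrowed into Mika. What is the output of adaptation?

lədoʔəʒoʊtəzə

Substitution: /v/ → /l/, giving /ldoʔʒoʊtz/.
Syllabifying with onset maximization leaves /l/, /ʔ/, /t/, /z/ stranded (only a nasal (/m/, /n/, or /ŋ/) is licensed in coda position; onsets are limited to one consonant).
Epenthesis after each stranded consonant: /l/ → /lə/, /ʔ/ → /ʔə/, /t/ → /tə/, /z/ → /zə/.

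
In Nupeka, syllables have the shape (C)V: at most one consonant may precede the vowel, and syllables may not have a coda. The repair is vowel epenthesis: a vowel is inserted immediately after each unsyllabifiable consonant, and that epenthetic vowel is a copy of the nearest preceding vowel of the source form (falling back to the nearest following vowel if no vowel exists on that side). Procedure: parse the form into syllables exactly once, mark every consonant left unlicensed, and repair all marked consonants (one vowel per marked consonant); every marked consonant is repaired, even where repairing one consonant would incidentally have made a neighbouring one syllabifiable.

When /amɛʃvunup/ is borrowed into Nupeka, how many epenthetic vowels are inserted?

The unsyllabifiable consonants are /ʃ/, /p/; each receives one epenthetic vowel.

2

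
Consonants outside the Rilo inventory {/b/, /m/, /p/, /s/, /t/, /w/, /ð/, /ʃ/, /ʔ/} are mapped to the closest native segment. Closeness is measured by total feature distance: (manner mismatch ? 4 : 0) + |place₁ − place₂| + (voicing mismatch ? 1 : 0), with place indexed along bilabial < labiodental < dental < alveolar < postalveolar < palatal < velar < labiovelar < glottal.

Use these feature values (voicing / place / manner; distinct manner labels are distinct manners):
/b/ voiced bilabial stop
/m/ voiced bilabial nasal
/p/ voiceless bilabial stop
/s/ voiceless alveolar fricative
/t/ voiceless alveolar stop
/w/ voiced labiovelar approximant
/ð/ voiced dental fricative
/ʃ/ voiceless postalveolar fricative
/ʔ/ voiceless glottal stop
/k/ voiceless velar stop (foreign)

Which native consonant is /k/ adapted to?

ʔ

/ʔ/ is closest: same manner (stop), place distance 2 (velar→glottal), same voicing; total 2. Next closest is /t/ at distance 3.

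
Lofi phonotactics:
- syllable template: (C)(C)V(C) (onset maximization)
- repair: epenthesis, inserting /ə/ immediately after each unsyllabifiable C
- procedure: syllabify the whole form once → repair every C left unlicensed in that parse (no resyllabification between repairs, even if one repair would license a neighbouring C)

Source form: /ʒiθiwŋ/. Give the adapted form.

ʒiθiwŋə

The consonants /ŋ/ cannot be parsed into a legal (C)(C)V(C) syllable (at most one coda consonant is licensed; onsets may contain at most 2 consonants).
Each unlicensed consonant becomes the onset of a new syllable: /ŋ/ → /ŋə/.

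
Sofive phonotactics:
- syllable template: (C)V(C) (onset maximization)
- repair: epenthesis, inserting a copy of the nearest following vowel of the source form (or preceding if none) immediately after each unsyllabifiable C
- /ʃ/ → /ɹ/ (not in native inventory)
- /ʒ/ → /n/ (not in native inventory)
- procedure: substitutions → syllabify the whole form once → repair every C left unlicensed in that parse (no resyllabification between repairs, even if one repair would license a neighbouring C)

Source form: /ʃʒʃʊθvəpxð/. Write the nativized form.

ɹʊnʊɹʊθvəpxəðə

Substitution: /ʃ/ → /ɹ/, /ʒ/ → /n/, giving /ɹnɹʊθvəpxð/.
Under (C)V(C), the unsyllabifiable consonants are /ɹ/, /n/, /x/, /ð/ (at most one coda consonant is licensed; onsets are limited to one consonant).
Epenthesis after each stranded consonant: /ɹ/ → /ɹʊ/, /n/ → /nʊ/, /x/ → /xə/, /ð/ → /ðə/.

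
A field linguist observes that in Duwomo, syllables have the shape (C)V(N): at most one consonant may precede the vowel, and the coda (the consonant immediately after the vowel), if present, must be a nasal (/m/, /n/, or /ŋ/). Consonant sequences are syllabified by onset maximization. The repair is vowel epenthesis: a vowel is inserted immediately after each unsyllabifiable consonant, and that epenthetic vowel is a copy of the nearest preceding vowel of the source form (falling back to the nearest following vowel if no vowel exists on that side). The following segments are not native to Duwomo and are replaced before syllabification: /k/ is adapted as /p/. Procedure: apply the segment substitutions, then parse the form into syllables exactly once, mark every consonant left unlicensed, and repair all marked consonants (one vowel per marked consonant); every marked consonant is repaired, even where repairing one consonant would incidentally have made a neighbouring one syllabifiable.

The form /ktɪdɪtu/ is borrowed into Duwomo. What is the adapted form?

Substitution: /k/ → /p/, giving /ptɪdɪtu/.
Syllabifying with onset maximization leaves /p/ stranded (only a nasal (/m/, /n/, or /ŋ/) is licensed in coda position; onsets are limited to one consonant).
Inserting the epenthetic vowel yields /p/ → /pɪ/.

pɪtɪdɪtu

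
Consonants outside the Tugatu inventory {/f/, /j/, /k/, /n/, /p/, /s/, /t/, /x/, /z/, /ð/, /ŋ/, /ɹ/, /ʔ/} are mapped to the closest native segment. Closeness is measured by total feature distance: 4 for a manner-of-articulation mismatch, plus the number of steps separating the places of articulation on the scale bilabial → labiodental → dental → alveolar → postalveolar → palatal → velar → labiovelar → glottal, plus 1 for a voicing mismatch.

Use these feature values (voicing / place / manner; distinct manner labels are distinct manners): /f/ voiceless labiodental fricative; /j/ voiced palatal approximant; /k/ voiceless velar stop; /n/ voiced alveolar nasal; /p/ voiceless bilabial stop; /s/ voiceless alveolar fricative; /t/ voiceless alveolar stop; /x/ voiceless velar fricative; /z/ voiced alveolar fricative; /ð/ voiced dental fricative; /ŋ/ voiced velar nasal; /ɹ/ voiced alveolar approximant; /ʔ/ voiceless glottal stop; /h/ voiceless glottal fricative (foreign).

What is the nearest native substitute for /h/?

x

/x/ is closest: same manner (fricative), place distance 2 (glottal→velar), same voicing; total 2. Next closest is /ʔ/ at distance 4.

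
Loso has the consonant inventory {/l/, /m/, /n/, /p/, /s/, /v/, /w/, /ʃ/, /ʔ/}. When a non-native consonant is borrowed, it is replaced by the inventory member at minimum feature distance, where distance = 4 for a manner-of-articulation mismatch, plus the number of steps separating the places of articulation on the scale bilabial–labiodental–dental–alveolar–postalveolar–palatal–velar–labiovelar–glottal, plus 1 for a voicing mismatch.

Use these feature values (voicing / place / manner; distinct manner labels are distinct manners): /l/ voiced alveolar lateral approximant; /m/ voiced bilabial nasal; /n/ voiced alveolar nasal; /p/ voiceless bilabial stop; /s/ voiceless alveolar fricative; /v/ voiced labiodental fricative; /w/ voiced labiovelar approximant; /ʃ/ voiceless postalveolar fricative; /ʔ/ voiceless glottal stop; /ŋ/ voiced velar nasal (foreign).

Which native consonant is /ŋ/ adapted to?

/n/ is closest: same manner (nasal), place distance 3 (velar→alveolar), same voicing; total 3. Next closest is /w/ at distance 5.

n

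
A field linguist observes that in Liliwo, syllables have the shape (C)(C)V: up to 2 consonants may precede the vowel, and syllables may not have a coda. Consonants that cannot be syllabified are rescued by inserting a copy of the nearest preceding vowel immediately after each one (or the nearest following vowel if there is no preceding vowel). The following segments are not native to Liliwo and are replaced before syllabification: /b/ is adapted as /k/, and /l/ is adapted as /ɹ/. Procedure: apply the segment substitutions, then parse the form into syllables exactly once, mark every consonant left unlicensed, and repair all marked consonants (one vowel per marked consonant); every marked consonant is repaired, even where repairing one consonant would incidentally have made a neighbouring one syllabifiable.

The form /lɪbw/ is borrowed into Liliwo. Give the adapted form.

ɹɪkɪwɪ

Substitution: /l/ → /ɹ/, /b/ → /k/, giving /ɹɪkw/.
Syllabifying with onset maximization leaves /k/, /w/ stranded (no codas are permitted; onsets may contain at most 2 consonants).
Each unlicensed consonant becomes the onset of a new syllable: /k/ → /kɪ/, /w/ → /wɪ/.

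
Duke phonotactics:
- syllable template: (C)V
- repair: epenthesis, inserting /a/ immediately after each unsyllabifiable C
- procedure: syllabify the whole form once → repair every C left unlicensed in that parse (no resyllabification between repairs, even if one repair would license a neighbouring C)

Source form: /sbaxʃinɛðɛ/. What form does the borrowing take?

sabaxaʃinɛðɛ

The consonants /s/, /x/ cannot be parsed into a legal (C)V syllable (no codas are permitted; onsets are limited to one consonant).
Epenthesis after each stranded consonant: /s/ → /sa/, /x/ → /xa/.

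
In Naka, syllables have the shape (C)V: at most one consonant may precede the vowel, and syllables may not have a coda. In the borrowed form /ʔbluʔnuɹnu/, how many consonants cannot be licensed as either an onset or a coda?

4

Under (C)V, the unsyllabifiable consonants are /ʔ/, /b/, /ʔ/, /ɹ/ (no codas are permitted; onsets are limited to one consonant).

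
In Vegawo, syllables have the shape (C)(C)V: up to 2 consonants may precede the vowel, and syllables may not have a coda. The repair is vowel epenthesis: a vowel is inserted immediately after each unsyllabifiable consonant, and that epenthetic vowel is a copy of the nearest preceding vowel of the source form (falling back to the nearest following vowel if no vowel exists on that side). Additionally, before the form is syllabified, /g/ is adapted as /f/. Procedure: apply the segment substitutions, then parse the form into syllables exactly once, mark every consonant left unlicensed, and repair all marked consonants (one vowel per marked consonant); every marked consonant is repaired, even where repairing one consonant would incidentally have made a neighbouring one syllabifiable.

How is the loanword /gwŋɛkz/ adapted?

Substitution: /g/ → /f/, giving /fwŋɛkz/.
Syllabifying with onset maximization leaves /f/, /k/, /z/ stranded (no codas are permitted; onsets may contain at most 2 consonants).
Inserting the epenthetic vowel yields /f/ → /fɛ/, /k/ → /kɛ/, /z/ → /zɛ/.

fɛwŋɛkɛzɛ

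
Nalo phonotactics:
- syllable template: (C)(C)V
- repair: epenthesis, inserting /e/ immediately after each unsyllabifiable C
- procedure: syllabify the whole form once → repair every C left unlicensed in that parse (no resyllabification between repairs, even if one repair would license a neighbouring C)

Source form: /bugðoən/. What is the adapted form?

bugðoəne

Under (C)(C)V, the unsyllabifiable consonants are /n/ (no codas are permitted; onsets may contain at most 2 consonants).
Each unlicensed consonant becomes the onset of a new syllable: /n/ → /ne/.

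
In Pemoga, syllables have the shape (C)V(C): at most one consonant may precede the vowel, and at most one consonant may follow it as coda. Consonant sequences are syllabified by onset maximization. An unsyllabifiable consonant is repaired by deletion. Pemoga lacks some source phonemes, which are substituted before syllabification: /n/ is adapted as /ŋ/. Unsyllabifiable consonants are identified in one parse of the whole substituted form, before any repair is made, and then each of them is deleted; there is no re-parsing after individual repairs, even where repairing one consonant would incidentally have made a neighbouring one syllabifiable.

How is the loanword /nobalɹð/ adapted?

ŋobal

Substitution: /n/ → /ŋ/, giving /ŋobalɹð/.
The consonants /ɹ/, /ð/ cannot be parsed into a legal (C)V(C) syllable (at most one coda consonant is licensed; onsets are limited to one consonant).
Deleting the stranded consonants removes /ɹ/, /ð/.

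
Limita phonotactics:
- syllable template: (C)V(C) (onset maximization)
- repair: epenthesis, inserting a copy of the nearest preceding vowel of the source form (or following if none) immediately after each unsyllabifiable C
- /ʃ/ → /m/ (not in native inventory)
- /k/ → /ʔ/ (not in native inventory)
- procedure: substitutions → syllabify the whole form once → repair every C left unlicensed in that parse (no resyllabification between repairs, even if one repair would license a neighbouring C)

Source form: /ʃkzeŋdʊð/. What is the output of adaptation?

Substitution: /ʃ/ → /m/, /k/ → /ʔ/, giving /mʔzeŋdʊð/.
Under (C)V(C), the unsyllabifiable consonants are /m/, /ʔ/ (at most one coda consonant is licensed; onsets are limited to one consonant).
Epenthesis after each stranded consonant: /m/ → /me/, /ʔ/ → /ʔe/.

meʔezeŋdʊð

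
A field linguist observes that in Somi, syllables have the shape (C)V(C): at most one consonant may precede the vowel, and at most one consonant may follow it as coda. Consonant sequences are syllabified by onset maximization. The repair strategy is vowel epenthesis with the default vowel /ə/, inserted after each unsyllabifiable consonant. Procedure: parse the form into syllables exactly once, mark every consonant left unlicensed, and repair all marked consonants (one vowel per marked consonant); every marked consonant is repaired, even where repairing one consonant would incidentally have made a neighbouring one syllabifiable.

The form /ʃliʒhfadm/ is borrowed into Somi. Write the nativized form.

ʃəliʒhəfadmə

The consonants /ʃ/, /h/, /m/ cannot be parsed into a legal (C)V(C) syllable (at most one coda consonant is licensed; onsets are limited to one consonant).
Inserting the epenthetic vowel yields /ʃ/ → /ʃə/, /h/ → /hə/, /m/ → /mə/.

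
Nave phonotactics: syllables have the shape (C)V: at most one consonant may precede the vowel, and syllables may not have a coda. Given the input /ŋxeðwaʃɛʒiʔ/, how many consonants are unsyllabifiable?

3

Syllabifying with onset maximization leaves /ŋ/, /ð/, /ʔ/ stranded (no codas are permitted; onsets are limited to one consonant).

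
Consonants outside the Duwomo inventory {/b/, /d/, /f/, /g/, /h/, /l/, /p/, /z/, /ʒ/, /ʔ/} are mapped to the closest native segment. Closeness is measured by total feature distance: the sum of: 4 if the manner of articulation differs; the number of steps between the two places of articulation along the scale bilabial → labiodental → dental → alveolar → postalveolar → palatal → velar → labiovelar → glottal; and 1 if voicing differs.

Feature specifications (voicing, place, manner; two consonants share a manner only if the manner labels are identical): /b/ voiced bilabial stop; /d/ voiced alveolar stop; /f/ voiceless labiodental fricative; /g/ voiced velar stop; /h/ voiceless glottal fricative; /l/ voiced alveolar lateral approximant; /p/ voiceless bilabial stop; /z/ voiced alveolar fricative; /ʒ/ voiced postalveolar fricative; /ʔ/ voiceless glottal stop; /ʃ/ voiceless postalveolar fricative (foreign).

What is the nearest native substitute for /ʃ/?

ʒ

/ʒ/ is closest: same manner (fricative), place distance 0 (postalveolar→postalveolar), voicing differs (+1); total 1. Next closest is /z/ at distance 2.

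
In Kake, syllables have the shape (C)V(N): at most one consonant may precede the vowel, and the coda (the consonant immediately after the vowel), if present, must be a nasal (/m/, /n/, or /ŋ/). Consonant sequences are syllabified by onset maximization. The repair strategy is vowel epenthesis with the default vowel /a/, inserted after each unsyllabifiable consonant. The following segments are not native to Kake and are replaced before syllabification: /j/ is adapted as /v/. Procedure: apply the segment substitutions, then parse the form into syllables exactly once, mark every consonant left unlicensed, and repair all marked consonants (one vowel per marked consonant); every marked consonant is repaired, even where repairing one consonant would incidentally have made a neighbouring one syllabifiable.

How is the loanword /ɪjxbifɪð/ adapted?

ɪvaxabifɪða

Substitution: /j/ → /v/, giving /ɪvxbifɪð/.
The consonants /v/, /x/, /ð/ cannot be parsed into a legal (C)V(N) syllable (only a nasal (/m/, /n/, or /ŋ/) is licensed in coda position; onsets are limited to one consonant).
Inserting the epenthetic vowel yields /v/ → /va/, /x/ → /xa/, /ð/ → /ða/.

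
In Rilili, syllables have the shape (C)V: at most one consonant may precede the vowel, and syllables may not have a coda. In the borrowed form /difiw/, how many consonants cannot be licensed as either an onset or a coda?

Under (C)V, the unsyllabifiable consonants are /w/ (no codas are permitted; onsets are limited to one consonant).

1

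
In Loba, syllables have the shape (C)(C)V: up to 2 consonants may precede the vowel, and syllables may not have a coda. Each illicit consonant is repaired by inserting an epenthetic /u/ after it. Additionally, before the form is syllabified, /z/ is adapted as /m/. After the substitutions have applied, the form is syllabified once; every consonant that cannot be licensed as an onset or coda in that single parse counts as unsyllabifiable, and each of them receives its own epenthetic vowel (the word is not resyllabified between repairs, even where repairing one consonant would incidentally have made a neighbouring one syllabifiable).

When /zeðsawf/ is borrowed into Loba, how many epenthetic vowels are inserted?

After substitution the input is /meðsawf/.
The unsyllabifiable consonants are /w/, /f/; each receives one epenthetic vowel.

2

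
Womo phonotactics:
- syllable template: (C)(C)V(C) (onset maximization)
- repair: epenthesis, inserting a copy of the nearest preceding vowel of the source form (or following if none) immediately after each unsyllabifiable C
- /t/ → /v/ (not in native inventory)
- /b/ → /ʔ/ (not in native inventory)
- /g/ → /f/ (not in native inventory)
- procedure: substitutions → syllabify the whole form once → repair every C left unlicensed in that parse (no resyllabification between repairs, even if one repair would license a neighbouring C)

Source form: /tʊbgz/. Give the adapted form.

Substitution: /t/ → /v/, /b/ → /ʔ/, /g/ → /f/, giving /vʊʔfz/.
Syllabifying with onset maximization leaves /f/, /z/ stranded (at most one coda consonant is licensed; onsets may contain at most 2 consonants).
Each unlicensed consonant becomes the onset of a new syllable: /f/ → /fʊ/, /z/ → /zʊ/.

vʊʔfʊzʊ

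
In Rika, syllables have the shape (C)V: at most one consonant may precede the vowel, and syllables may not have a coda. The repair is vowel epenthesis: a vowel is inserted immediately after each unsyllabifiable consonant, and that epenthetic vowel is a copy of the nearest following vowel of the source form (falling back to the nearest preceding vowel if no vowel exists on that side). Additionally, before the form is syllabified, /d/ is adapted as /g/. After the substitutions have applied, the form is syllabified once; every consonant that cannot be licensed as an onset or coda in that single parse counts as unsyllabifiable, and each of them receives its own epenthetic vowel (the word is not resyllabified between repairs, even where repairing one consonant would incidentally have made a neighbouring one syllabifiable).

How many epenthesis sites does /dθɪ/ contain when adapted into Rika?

1

After substitution the input is /gθɪ/.
The unsyllabifiable consonants are /g/; each receives one epenthetic vowel.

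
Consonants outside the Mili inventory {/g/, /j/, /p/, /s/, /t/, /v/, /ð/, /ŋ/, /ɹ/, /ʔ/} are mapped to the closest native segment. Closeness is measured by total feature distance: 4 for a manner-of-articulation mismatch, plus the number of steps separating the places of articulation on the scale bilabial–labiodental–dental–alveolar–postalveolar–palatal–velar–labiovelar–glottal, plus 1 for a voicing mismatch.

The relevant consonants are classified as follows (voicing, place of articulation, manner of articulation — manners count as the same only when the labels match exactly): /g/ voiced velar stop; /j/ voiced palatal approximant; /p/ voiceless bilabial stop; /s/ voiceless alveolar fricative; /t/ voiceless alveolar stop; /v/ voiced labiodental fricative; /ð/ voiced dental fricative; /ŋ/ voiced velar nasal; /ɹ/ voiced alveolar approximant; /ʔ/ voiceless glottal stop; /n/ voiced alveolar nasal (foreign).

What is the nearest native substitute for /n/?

ŋ

/ŋ/ is closest: same manner (nasal), place distance 3 (alveolar→velar), same voicing; total 3. Next closest is /ɹ/ at distance 4.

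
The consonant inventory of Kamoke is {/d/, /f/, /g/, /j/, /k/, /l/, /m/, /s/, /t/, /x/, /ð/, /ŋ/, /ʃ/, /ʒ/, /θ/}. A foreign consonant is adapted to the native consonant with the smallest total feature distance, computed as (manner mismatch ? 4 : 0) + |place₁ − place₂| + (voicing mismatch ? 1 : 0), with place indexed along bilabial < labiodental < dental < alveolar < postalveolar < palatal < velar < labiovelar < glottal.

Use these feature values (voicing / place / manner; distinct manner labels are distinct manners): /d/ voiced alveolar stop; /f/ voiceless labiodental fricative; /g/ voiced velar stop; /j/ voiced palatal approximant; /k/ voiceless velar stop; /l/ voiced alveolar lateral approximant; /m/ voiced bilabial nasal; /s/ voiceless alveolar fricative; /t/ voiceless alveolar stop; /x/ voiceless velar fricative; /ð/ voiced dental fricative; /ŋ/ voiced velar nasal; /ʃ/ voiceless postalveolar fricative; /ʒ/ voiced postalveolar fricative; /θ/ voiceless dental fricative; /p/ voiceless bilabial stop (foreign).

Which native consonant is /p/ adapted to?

/t/ is closest: same manner (stop), place distance 3 (bilabial→alveolar), same voicing; total 3. Next closest is /d/ at distance 4.

t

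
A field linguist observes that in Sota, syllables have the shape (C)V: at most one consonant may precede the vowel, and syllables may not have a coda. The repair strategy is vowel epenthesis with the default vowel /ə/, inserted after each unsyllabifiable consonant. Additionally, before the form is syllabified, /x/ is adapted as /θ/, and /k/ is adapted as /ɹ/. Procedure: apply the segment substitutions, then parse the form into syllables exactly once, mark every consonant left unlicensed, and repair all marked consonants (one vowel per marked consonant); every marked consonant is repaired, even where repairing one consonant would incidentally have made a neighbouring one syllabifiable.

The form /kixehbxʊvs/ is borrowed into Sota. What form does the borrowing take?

Substitution: /k/ → /ɹ/, /x/ → /θ/, giving /ɹiθehbθʊvs/.
Syllabifying with onset maximization leaves /h/, /b/, /v/, /s/ stranded (no codas are permitted; onsets are limited to one consonant).
Each unlicensed consonant becomes the onset of a new syllable: /h/ → /hə/, /b/ → /bə/, /v/ → /və/, /s/ → /sə/.

ɹiθehəbəθʊvəsə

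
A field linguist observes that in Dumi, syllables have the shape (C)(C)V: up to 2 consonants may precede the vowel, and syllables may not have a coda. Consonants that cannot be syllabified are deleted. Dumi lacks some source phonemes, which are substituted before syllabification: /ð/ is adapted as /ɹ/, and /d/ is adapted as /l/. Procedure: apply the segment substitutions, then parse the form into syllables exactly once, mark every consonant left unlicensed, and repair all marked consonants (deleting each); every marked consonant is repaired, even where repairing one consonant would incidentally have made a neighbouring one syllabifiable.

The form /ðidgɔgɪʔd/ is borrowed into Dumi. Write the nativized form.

Substitution: /ð/ → /ɹ/, /d/ → /l/, giving /ɹilgɔgɪʔl/.
Syllabifying with onset maximization leaves /ʔ/, /l/ stranded (no codas are permitted; onsets may contain at most 2 consonants).
Each unlicensed consonant is deleted: /ʔ/, /l/.

ɹilgɔgɪ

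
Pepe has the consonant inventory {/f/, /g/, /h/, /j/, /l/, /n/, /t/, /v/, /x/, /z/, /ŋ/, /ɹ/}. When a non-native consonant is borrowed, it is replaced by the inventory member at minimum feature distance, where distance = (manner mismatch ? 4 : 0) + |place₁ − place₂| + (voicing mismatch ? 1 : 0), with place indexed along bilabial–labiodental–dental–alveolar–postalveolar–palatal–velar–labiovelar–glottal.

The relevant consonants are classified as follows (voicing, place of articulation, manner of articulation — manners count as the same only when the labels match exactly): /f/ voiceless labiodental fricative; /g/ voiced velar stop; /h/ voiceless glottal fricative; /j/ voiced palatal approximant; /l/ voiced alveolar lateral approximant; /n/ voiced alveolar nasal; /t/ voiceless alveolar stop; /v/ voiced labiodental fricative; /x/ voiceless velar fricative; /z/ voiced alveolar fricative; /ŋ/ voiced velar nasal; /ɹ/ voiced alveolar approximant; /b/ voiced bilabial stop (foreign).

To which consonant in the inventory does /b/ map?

/t/ is closest: same manner (stop), place distance 3 (bilabial→alveolar), voicing differs (+1); total 4. Next closest is /v/ at distance 5.

t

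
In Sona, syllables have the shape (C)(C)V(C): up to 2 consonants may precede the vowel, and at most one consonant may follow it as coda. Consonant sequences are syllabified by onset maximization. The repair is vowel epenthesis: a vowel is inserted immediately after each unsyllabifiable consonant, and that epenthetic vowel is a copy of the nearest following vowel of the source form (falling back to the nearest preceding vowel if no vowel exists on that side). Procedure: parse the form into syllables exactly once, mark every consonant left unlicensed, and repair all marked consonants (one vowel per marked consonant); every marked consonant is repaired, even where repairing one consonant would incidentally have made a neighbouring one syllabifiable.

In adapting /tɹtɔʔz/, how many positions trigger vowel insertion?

2

The unsyllabifiable consonants are /t/, /z/; each receives one epenthetic vowel.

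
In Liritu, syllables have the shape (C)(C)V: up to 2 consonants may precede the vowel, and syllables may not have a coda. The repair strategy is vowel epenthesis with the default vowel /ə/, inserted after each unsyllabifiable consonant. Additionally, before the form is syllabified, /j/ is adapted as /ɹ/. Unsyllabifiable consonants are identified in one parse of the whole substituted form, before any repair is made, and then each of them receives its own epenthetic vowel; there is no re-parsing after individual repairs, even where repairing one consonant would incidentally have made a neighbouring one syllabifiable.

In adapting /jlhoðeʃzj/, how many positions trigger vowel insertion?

After substitution the input is /ɹlhoðeʃzɹ/.
The unsyllabifiable consonants are /ɹ/, /ʃ/, /z/, /ɹ/; each receives one epenthetic vowel.

4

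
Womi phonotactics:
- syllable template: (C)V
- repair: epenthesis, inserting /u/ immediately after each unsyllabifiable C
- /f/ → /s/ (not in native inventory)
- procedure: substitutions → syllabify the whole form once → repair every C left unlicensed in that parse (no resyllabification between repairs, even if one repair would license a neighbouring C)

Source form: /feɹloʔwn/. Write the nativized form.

seɹuloʔuwunu

Substitution: /f/ → /s/, giving /seɹloʔwn/.
Under (C)V, the unsyllabifiable consonants are /ɹ/, /ʔ/, /w/, /n/ (no codas are permitted; onsets are limited to one consonant).
Epenthesis after each stranded consonant: /ɹ/ → /ɹu/, /ʔ/ → /ʔu/, /w/ → /wu/, /n/ → /nu/.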